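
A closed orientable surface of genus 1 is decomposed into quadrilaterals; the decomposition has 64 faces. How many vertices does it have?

64

χ = 2 − 2·1 = 0, and every face is a square so 4F = 2E.
E = 4·64/2 = 128. Then V = 0 + E − F = 0 + 128 − 64 = 64.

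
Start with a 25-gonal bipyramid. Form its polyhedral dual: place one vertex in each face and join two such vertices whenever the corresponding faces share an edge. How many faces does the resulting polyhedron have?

27

The base solid has V = 27, E = 75, F = 50.
The dual swaps V and F and preserves E: V′ = F = 50, E′ = E = 75, F′ = V = 27.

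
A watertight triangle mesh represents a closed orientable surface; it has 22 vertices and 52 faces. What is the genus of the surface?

Every face is a triangle, so 2E = 3·52 = 156, giving E = 78.
χ = V − E + F = 22 − 78 + 52 = -4.
For a closed orientable surface χ = 2 − 2g, so g = (2 − (-4))/2 = 3.

3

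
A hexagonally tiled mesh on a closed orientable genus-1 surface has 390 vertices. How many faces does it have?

195

χ = 2 − 2·1 = 0, and every face is a hexagon so 6F = 2E.
V − E + F = 0 with E = 6F/2 gives 390 − (6/2 − 1)·F = 0, so F = 195 and E = 585.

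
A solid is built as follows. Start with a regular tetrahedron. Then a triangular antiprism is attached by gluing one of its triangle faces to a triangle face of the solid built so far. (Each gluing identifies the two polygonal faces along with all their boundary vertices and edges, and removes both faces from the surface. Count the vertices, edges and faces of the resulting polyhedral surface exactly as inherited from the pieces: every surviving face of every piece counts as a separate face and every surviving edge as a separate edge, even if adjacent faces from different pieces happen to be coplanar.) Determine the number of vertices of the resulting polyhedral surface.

7

A regular tetrahedron: V=4, E=6, F=4.
Attach a triangular antiprism (V=6, E=12, F=8) along a 3-gon: merge 3 vertices and 3 edges, delete both glued faces → V=7, E=15, F=10.
Check: V − E + F = 7 − 15 + 10 = 2.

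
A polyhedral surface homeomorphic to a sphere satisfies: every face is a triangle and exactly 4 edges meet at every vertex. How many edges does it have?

12

Each face has 3 edges and each edge borders two faces, so 2E = 3F.
Each vertex has degree 4, so 4V = 2E and hence V = 3F/4.
Euler: V − E + F = 2 ⇒ (3F/4) − (3F/2) + F = 2.
Multiply by 8: (6 − 12 + 8)F = 16, i.e. 2F = 16.
So F = 8, E = 3·8/2 = 12, V = 3·8/4 = 6.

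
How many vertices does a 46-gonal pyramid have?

47

A pyramid on an n-gon base has one n-gon and n triangles: V = 46 + 1 = 47, E = 2·46 = 92, F = 46 + 1 = 47.
Check: V − E + F = 47 − 92 + 47 = 2.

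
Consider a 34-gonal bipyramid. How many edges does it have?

A bipyramid over an n-gon has 2n triangular faces and n + 2 vertices: V = 34 + 2 = 36, E = 3·34 = 102, F = 2·34 = 68.
Check: V − E + F = 36 − 102 + 68 = 2.

102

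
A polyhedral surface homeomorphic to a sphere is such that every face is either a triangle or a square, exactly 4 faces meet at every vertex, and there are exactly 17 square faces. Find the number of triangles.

8

Let x be the number of triangles; then F = 17 + x.
Edge–face incidences: 2E = 4·17 + 3·x = 68 + 3x.
Every vertex has degree 4, so 4V = 2E.
Euler: V − E + F = 2 ⇒ (2E)/4 − E + (17 + x) = 2.
Multiply by 8: 2·(2E) − 4·(2E) + 8·(17 + x) = 16, i.e. 136 + 8x − 2·(68 + 3x) = 16.
Collecting terms: 2x = 16, so x = 8.
Then 2E = 68 + 3·8 = 92, so E = 46, V = 2E/4 = 23, F = 17 + 8 = 25.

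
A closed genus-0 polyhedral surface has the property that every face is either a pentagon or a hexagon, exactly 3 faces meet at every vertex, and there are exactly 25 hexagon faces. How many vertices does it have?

70

Let x be the number of pentagons; then F = 25 + x.
Edge–face incidences: 2E = 6·25 + 5·x = 150 + 5x.
Every vertex has degree 3, so 3V = 2E.
Euler: V − E + F = 2 ⇒ (2E)/3 − E + (25 + x) = 2.
Multiply by 6: 2·(2E) − 3·(2E) + 6·(25 + x) = 12, i.e. 150 + 6x − (150 + 5x) = 12.
Collecting terms: x = 12.
Then 2E = 150 + 5·12 = 210, so E = 105, V = 2E/3 = 70, F = 25 + 12 = 37.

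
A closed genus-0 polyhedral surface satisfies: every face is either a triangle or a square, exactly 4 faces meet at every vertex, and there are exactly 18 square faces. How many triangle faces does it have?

Let x be the number of triangles; then F = 18 + x.
Edge–face incidences: 2E = 4·18 + 3·x = 72 + 3x.
Every vertex has degree 4, so 4V = 2E.
Euler: V − E + F = 2 ⇒ (2E)/4 − E + (18 + x) = 2.
Multiply by 8: 2·(2E) − 4·(2E) + 8·(18 + x) = 16, i.e. 144 + 8x − 2·(72 + 3x) = 16.
Collecting terms: 2x = 16, so x = 8.
Then 2E = 72 + 3·8 = 96, so E = 48, V = 2E/4 = 24, F = 18 + 8 = 26.

8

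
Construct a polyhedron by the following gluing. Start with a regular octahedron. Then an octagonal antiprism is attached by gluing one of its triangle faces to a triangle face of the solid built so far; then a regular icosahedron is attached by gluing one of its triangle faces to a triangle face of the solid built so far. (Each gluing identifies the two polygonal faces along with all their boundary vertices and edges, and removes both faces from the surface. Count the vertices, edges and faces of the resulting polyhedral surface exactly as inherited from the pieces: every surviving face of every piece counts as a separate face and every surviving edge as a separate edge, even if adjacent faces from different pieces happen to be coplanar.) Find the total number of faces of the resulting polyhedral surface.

A regular octahedron: V=6, E=12, F=8.
Attach an octagonal antiprism (V=16, E=32, F=18) along a 3-gon: merge 3 vertices and 3 edges, delete both glued faces → V=19, E=41, F=24.
Attach a regular icosahedron (V=12, E=30, F=20) along a 3-gon: merge 3 vertices and 3 edges, delete both glued faces → V=28, E=68, F=42.
Check: V − E + F = 28 − 68 + 42 = 2.

42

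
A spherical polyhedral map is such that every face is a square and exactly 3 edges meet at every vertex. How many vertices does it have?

Each face has 4 edges and each edge borders two faces, so 2E = 4F.
Each vertex has degree 3, so 3V = 2E and hence V = 4F/3.
Euler: V − E + F = 2 ⇒ (4F/3) − (4F/2) + F = 2.
Multiply by 6: (8 − 12 + 6)F = 12, i.e. 2F = 12.
So F = 6, E = 4·6/2 = 12, V = 4·6/3 = 8.

8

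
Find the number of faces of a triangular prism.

A prism on an n-gon has two n-gon bases and n rectangular sides: V = 2·3 = 6, E = 3·3 = 9, F = 3 + 2 = 5.

5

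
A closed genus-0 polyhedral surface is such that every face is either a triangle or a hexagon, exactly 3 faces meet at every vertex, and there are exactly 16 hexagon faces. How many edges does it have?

54

Let x be the number of triangles; then F = 16 + x.
Edge–face incidences: 2E = 6·16 + 3·x = 96 + 3x.
Every vertex has degree 3, so 3V = 2E.
Euler: V − E + F = 2 ⇒ (2E)/3 − E + (16 + x) = 2.
Multiply by 6: 2·(2E) − 3·(2E) + 6·(16 + x) = 12, i.e. 96 + 6x − (96 + 3x) = 12.
Collecting terms: 3x = 12, so x = 4.
Then 2E = 96 + 3·4 = 108, so E = 54, V = 2E/3 = 36, F = 16 + 4 = 20.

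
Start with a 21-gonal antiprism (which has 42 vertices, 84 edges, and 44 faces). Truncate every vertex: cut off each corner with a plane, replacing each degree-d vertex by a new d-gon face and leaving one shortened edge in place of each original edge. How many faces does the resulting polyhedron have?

Truncation replaces each original edge-end by a new vertex, so V′ = 2E = 168.
Each original edge survives, and each old vertex of degree d contributes d new edges; summing degrees gives Σd = 2E, so E′ = E + 2E = 3E = 252.
Each original face survives and each original vertex becomes one new face: F′ = F + V = 86.

86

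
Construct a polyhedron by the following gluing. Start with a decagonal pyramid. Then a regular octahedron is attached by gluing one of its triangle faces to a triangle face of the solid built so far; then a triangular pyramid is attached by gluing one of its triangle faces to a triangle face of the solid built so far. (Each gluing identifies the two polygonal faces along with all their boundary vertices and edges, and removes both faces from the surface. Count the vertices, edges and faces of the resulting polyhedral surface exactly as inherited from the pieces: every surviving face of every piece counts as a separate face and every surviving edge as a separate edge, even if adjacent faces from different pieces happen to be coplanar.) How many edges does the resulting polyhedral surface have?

32

A decagonal pyramid: V=11, E=20, F=11.
Attach a regular octahedron (V=6, E=12, F=8) along a 3-gon: merge 3 vertices and 3 edges, delete both glued faces → V=14, E=29, F=17.
Attach a triangular pyramid (V=4, E=6, F=4) along a 3-gon: merge 3 vertices and 3 edges, delete both glued faces → V=15, E=32, F=19.
Check: V − E + F = 15 − 32 + 19 = 2.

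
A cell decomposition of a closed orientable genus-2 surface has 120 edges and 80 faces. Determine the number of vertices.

For a closed orientable surface of genus 2, χ = 2 − 2·2 = -2.
V = -2 + E − F = -2 + 120 − 80 = 38.

38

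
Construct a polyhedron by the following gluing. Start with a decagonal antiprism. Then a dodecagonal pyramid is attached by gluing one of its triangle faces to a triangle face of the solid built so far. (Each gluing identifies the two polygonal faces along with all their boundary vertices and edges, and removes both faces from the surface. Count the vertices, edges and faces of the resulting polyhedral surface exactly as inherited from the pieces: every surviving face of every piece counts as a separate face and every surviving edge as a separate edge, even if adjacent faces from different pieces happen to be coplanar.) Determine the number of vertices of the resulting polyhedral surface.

A decagonal antiprism: V=20, E=40, F=22.
Attach a dodecagonal pyramid (V=13, E=24, F=13) along a 3-gon: merge 3 vertices and 3 edges, delete both glued faces → V=30, E=61, F=33.
Check: V − E + F = 30 − 61 + 33 = 2.

30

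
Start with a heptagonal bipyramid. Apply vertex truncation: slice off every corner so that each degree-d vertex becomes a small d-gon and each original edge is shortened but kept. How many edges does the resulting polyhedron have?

The base solid has V = 9, E = 21, F = 14.
Truncation replaces each original edge-end by a new vertex, so V′ = 2E = 42.
Each original edge survives, and each old vertex of degree d contributes d new edges; summing degrees gives Σd = 2E, so E′ = E + 2E = 3E = 63.
Each original face survives and each original vertex becomes one new face: F′ = F + V = 23.

63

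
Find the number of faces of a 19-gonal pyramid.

A pyramid on an n-gon base has one n-gon and n triangles: V = 19 + 1 = 20, E = 2·19 = 38, F = 19 + 1 = 20.
Check: V − E + F = 20 − 38 + 20 = 2.

20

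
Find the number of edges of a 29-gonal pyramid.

A pyramid on an n-gon base has one n-gon and n triangles: V = 29 + 1 = 30, E = 2·29 = 58, F = 29 + 1 = 30.

58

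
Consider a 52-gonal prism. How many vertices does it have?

104

A prism on an n-gon has two n-gon bases and n rectangular sides: V = 2·52 = 104, E = 3·52 = 156, F = 52 + 2 = 54.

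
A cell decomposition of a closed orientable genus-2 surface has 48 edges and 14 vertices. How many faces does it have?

32

For a closed orientable surface of genus 2, χ = 2 − 2·2 = -2.
F = -2 − V + E = -2 − 14 + 48 = 32.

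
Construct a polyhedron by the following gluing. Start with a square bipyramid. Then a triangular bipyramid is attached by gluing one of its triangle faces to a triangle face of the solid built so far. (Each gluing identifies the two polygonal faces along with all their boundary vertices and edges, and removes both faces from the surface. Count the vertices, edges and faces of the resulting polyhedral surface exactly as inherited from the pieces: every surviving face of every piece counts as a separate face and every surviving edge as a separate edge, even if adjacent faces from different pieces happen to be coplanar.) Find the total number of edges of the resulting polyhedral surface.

18

A square bipyramid: V=6, E=12, F=8.
Attach a triangular bipyramid (V=5, E=9, F=6) along a 3-gon: merge 3 vertices and 3 edges, delete both glued faces → V=8, E=18, F=12.
Check: V − E + F = 8 − 18 + 12 = 2.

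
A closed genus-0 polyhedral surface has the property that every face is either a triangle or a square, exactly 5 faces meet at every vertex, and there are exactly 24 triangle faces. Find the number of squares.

2

Let x be the number of squares; then F = 24 + x.
Edge–face incidences: 2E = 3·24 + 4·x = 72 + 4x.
Every vertex has degree 5, so 5V = 2E.
Euler: V − E + F = 2 ⇒ (2E)/5 − E + (24 + x) = 2.
Multiply by 10: 2·(2E) − 5·(2E) + 10·(24 + x) = 20, i.e. 240 + 10x − 3·(72 + 4x) = 20.
Collecting terms: −2x + 24 = 20, so −2x = −4, so x = 2.
Then 2E = 72 + 4·2 = 80, so E = 40, V = 2E/5 = 16, F = 24 + 2 = 26.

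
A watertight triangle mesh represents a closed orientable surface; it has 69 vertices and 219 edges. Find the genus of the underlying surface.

Every face is a triangle and each edge borders two faces, so 3F = 2·219, giving F = 146.
χ = V − E + F = 69 − 219 + 146 = -4.
For a closed orientable surface χ = 2 − 2g, so g = (2 − (-4))/2 = 3.

3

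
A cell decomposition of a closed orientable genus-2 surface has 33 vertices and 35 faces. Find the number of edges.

70

For a closed orientable surface of genus 2, χ = 2 − 2·2 = -2.
E = V + F − (-2) = 33 + 35 − (-2) = 70.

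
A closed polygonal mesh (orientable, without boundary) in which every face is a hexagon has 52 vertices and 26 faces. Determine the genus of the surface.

1

Every face is a hexagon, so 2E = 6·26 = 156, giving E = 78.
χ = V − E + F = 52 − 78 + 26 = 0.
For a closed orientable surface χ = 2 − 2g, so g = (2 − (0))/2 = 1.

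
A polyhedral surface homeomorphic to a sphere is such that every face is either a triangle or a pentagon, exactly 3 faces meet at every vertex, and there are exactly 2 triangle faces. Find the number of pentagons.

6

Let x be the number of pentagons; then F = 2 + x.
Edge–face incidences: 2E = 3·2 + 5·x = 6 + 5x.
Every vertex has degree 3, so 3V = 2E.
Euler: V − E + F = 2 ⇒ (2E)/3 − E + (2 + x) = 2.
Multiply by 6: 2·(2E) − 3·(2E) + 6·(2 + x) = 12, i.e. 12 + 6x − (6 + 5x) = 12.
Collecting terms: x + 6 = 12, so x = 6.
Then 2E = 6 + 5·6 = 36, so E = 18, V = 2E/3 = 12, F = 2 + 6 = 8.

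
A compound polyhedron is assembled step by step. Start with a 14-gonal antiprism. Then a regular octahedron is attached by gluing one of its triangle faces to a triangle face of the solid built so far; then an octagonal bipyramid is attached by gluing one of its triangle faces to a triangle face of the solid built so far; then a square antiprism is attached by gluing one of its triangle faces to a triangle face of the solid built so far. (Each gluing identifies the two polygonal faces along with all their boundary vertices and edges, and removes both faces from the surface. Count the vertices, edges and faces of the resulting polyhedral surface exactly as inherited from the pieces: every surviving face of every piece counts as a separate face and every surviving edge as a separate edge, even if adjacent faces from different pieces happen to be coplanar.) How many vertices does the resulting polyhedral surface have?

A 14-gonal antiprism: V=28, E=56, F=30.
Attach a regular octahedron (V=6, E=12, F=8) along a 3-gon: merge 3 vertices and 3 edges, delete both glued faces → V=31, E=65, F=36.
Attach an octagonal bipyramid (V=10, E=24, F=16) along a 3-gon: merge 3 vertices and 3 edges, delete both glued faces → V=38, E=86, F=50.
Attach a square antiprism (V=8, E=16, F=10) along a 3-gon: merge 3 vertices and 3 edges, delete both glued faces → V=43, E=99, F=58.
Check: V − E + F = 43 − 99 + 58 = 2.

43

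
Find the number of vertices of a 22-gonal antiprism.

44

An antiprism on an n-gon has two n-gon caps and 2n triangles: V = 2·22 = 44, E = 4·22 = 88, F = 2·22 + 2 = 46.
Check: V − E + F = 44 − 88 + 46 = 2.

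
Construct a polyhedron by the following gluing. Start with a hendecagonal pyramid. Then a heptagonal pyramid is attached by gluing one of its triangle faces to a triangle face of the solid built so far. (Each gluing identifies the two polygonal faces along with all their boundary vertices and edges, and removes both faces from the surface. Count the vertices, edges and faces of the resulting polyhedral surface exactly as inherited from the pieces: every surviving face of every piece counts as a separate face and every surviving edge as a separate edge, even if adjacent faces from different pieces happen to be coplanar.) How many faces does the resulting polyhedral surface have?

A hendecagonal pyramid: V=12, E=22, F=12.
Attach a heptagonal pyramid (V=8, E=14, F=8) along a 3-gon: merge 3 vertices and 3 edges, delete both glued faces → V=17, E=33, F=18.
Check: V − E + F = 17 − 33 + 18 = 2.

18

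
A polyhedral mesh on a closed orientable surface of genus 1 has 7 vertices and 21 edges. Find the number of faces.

14

For a closed orientable surface of genus 1, χ = 2 − 2·1 = 0.
F = 0 − V + E = 0 − 7 + 21 = 14.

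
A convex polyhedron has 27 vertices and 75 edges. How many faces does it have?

Here V − E + F = 2.
F = 2 − V + E = 2 − 27 + 75 = 50.

50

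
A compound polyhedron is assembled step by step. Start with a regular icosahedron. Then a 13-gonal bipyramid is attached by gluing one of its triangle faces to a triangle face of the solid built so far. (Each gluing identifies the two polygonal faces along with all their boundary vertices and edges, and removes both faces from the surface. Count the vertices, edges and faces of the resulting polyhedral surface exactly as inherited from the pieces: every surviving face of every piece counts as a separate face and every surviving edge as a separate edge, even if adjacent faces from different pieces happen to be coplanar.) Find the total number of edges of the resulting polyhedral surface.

66

A regular icosahedron: V=12, E=30, F=20.
Attach a 13-gonal bipyramid (V=15, E=39, F=26) along a 3-gon: merge 3 vertices and 3 edges, delete both glued faces → V=24, E=66, F=44.
Check: V − E + F = 24 − 66 + 44 = 2.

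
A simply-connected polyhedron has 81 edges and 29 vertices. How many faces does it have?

54

Here V − E + F = 2.
F = 2 − V + E = 2 − 29 + 81 = 54.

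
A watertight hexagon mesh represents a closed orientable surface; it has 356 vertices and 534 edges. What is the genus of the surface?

1

Every face is a hexagon and each edge borders two faces, so 6F = 2·534, giving F = 178.
χ = V − E + F = 356 − 534 + 178 = 0.
For a closed orientable surface χ = 2 − 2g, so g = (2 − (0))/2 = 1.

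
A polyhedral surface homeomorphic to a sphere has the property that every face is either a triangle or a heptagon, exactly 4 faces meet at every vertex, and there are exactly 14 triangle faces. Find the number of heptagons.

Let x be the number of heptagons; then F = 14 + x.
Edge–face incidences: 2E = 3·14 + 7·x = 42 + 7x.
Every vertex has degree 4, so 4V = 2E.
Euler: V − E + F = 2 ⇒ (2E)/4 − E + (14 + x) = 2.
Multiply by 8: 2·(2E) − 4·(2E) + 8·(14 + x) = 16, i.e. 112 + 8x − 2·(42 + 7x) = 16.
Collecting terms: −6x + 28 = 16, so −6x = −12, so x = 2.
Then 2E = 42 + 7·2 = 56, so E = 28, V = 2E/4 = 14, F = 14 + 2 = 16.

2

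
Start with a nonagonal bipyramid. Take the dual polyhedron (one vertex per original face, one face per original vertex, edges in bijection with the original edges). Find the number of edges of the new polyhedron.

The base solid has V = 11, E = 27, F = 18.
The dual swaps V and F and preserves E: V′ = F = 18, E′ = E = 27, F′ = V = 11.

27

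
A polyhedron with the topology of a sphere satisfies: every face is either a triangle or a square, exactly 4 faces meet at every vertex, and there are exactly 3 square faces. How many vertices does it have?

Let x be the number of triangles; then F = 3 + x.
Edge–face incidences: 2E = 4·3 + 3·x = 12 + 3x.
Every vertex has degree 4, so 4V = 2E.
Euler: V − E + F = 2 ⇒ (2E)/4 − E + (3 + x) = 2.
Multiply by 8: 2·(2E) − 4·(2E) + 8·(3 + x) = 16, i.e. 24 + 8x − 2·(12 + 3x) = 16.
Collecting terms: 2x = 16, so x = 8.
Then 2E = 12 + 3·8 = 36, so E = 18, V = 2E/4 = 9, F = 3 + 8 = 11.

9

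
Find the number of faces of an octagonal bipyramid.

16

A bipyramid over an n-gon has 2n triangular faces and n + 2 vertices: V = 8 + 2 = 10, E = 3·8 = 24, F = 2·8 = 16.
Check: V − E + F = 10 − 24 + 16 = 2.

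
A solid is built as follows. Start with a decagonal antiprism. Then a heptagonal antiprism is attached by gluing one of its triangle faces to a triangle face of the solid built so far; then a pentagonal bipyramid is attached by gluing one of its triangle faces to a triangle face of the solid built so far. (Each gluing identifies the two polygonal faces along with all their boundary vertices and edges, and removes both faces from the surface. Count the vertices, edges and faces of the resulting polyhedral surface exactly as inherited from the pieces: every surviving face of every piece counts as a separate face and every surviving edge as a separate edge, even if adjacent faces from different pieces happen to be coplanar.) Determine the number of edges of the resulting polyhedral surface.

77

A decagonal antiprism: V=20, E=40, F=22.
Attach a heptagonal antiprism (V=14, E=28, F=16) along a 3-gon: merge 3 vertices and 3 edges, delete both glued faces → V=31, E=65, F=36.
Attach a pentagonal bipyramid (V=7, E=15, F=10) along a 3-gon: merge 3 vertices and 3 edges, delete both glued faces → V=35, E=77, F=44.
Check: V − E + F = 35 − 77 + 44 = 2.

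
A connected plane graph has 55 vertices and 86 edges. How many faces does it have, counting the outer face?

Euler's formula for a connected plane graph: V − E + F = 2, so F = 2 − 55 + 86 = 33.

33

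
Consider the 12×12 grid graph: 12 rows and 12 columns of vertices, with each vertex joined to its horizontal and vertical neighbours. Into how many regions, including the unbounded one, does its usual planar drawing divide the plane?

The grid has V = 12·12 = 144 vertices and E = 12·11 + 12·11 = 264 edges.
F = 2 − V + E = 2 − 144 + 264 = 122.

122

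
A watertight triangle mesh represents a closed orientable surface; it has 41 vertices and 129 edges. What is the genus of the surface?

2

Every face is a triangle and each edge borders two faces, so 3F = 2·129, giving F = 86.
χ = V − E + F = 41 − 129 + 86 = -2.
For a closed orientable surface χ = 2 − 2g, so g = (2 − (-2))/2 = 2.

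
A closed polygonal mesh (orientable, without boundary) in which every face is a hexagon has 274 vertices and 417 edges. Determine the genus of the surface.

Every face is a hexagon and each edge borders two faces, so 6F = 2·417, giving F = 139.
χ = V − E + F = 274 − 417 + 139 = -4.
For a closed orientable surface χ = 2 − 2g, so g = (2 − (-4))/2 = 3.

3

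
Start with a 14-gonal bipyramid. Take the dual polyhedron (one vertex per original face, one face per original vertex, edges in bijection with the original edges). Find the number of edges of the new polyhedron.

42

The base solid has V = 16, E = 42, F = 28.
The dual swaps V and F and preserves E: V′ = F = 28, E′ = E = 42, F′ = V = 16.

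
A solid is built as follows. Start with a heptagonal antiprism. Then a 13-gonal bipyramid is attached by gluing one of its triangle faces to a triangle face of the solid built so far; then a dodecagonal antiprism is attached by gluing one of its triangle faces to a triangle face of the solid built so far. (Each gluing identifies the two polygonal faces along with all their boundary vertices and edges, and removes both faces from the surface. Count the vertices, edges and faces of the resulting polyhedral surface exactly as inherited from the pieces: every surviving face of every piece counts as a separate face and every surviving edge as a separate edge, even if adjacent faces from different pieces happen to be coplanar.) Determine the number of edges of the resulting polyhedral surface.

A heptagonal antiprism: V=14, E=28, F=16.
Attach a 13-gonal bipyramid (V=15, E=39, F=26) along a 3-gon: merge 3 vertices and 3 edges, delete both glued faces → V=26, E=64, F=40.
Attach a dodecagonal antiprism (V=24, E=48, F=26) along a 3-gon: merge 3 vertices and 3 edges, delete both glued faces → V=47, E=109, F=64.
Check: V − E + F = 47 − 109 + 64 = 2.

109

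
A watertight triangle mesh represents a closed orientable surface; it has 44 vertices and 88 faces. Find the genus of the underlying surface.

Every face is a triangle, so 2E = 3·88 = 264, giving E = 132.
χ = V − E + F = 44 − 132 + 88 = 0.
For a closed orientable surface χ = 2 − 2g, so g = (2 − (0))/2 = 1.

1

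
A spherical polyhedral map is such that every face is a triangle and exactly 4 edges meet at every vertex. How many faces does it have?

Each face has 3 edges and each edge borders two faces, so 2E = 3F.
Each vertex has degree 4, so 4V = 2E and hence V = 3F/4.
Euler: V − E + F = 2 ⇒ (3F/4) − (3F/2) + F = 2.
Multiply by 8: (6 − 12 + 8)F = 16, i.e. 2F = 16.
So F = 8, E = 3·8/2 = 12, V = 3·8/4 = 6.

8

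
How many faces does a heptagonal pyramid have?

A pyramid on an n-gon base has one n-gon and n triangles: V = 7 + 1 = 8, E = 2·7 = 14, F = 7 + 1 = 8.

8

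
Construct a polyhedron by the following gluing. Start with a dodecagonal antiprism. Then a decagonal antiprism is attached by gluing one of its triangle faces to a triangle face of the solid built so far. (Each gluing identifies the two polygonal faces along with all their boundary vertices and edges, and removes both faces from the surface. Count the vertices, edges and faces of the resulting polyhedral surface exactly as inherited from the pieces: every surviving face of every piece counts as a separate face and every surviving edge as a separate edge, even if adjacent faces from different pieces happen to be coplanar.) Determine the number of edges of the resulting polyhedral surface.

85

A dodecagonal antiprism: V=24, E=48, F=26.
Attach a decagonal antiprism (V=20, E=40, F=22) along a 3-gon: merge 3 vertices and 3 edges, delete both glued faces → V=41, E=85, F=46.
Check: V − E + F = 41 − 85 + 46 = 2.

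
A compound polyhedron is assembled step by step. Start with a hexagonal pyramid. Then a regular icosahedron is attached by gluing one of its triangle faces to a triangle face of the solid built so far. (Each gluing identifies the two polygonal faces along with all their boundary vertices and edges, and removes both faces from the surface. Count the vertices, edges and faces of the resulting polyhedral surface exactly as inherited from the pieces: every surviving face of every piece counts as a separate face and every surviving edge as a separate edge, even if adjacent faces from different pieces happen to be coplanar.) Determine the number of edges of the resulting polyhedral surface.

39

A hexagonal pyramid: V=7, E=12, F=7.
Attach a regular icosahedron (V=12, E=30, F=20) along a 3-gon: merge 3 vertices and 3 edges, delete both glued faces → V=16, E=39, F=25.
Check: V − E + F = 16 − 39 + 25 = 2.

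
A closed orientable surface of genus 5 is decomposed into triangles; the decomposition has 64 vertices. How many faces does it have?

χ = 2 − 2·5 = -8, and every face is a triangle so 3F = 2E.
V − E + F = -8 with E = 3F/2 gives 64 − (3/2 − 1)·F = -8, so F = 144 and E = 216.

144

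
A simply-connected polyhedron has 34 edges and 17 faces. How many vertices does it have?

19

Here V − E + F = 2.
V = 2 + E − F = 2 + 34 − 17 = 19.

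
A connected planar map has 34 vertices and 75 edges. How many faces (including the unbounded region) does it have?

Euler's formula for a connected plane graph: V − E + F = 2, so F = 2 − 34 + 75 = 43.

43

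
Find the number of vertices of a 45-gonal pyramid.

A pyramid on an n-gon base has one n-gon and n triangles: V = 45 + 1 = 46, E = 2·45 = 90, F = 45 + 1 = 46.
Check: V − E + F = 46 − 90 + 46 = 2.

46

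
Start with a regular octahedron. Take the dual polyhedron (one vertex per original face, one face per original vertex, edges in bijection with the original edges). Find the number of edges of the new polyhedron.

The base solid has V = 6, E = 12, F = 8.
The dual swaps V and F and preserves E: V′ = F = 8, E′ = E = 12, F′ = V = 6.

12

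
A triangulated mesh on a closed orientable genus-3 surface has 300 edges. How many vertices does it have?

96

χ = 2 − 2·3 = -4, and every face is a triangle so 3F = 2E.
F = 2E/3 = 200. Then V = -4 + E − F = -4 + 300 − 200 = 96.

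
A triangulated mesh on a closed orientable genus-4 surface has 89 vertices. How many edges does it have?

χ = 2 − 2·4 = -6, and every face is a triangle so 3F = 2E.
V − E + F = -6 with E = 3F/2 gives 89 − (3/2 − 1)·F = -6, so F = 190 and E = 285.

285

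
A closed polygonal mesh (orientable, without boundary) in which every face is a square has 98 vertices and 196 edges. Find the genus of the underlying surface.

Every face is a square and each edge borders two faces, so 4F = 2·196, giving F = 98.
χ = V − E + F = 98 − 196 + 98 = 0.
For a closed orientable surface χ = 2 − 2g, so g = (2 − (0))/2 = 1.

1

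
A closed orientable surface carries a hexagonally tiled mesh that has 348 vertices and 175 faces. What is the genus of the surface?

2

Every face is a hexagon, so 2E = 6·175 = 1050, giving E = 525.
χ = V − E + F = 348 − 525 + 175 = -2.
For a closed orientable surface χ = 2 − 2g, so g = (2 − (-2))/2 = 2.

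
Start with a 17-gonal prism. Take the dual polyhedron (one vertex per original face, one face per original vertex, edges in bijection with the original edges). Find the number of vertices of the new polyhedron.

19

The base solid has V = 34, E = 51, F = 19.
The dual swaps V and F and preserves E: V′ = F = 19, E′ = E = 51, F′ = V = 34.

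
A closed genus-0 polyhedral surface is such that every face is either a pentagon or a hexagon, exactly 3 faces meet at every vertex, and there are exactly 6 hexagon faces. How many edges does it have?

48

Let x be the number of pentagons; then F = 6 + x.
Edge–face incidences: 2E = 6·6 + 5·x = 36 + 5x.
Every vertex has degree 3, so 3V = 2E.
Euler: V − E + F = 2 ⇒ (2E)/3 − E + (6 + x) = 2.
Multiply by 6: 2·(2E) − 3·(2E) + 6·(6 + x) = 12, i.e. 36 + 6x − (36 + 5x) = 12.
Collecting terms: x = 12.
Then 2E = 36 + 5·12 = 96, so E = 48, V = 2E/3 = 32, F = 6 + 12 = 18.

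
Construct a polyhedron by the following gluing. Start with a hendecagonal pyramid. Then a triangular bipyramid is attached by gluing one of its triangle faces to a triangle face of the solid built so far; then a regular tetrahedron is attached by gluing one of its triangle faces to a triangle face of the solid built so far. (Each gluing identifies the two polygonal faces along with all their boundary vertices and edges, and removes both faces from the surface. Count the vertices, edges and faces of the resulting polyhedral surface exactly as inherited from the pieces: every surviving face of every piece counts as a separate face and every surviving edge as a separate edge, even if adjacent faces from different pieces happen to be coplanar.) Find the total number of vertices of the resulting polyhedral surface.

15

A hendecagonal pyramid: V=12, E=22, F=12.
Attach a triangular bipyramid (V=5, E=9, F=6) along a 3-gon: merge 3 vertices and 3 edges, delete both glued faces → V=14, E=28, F=16.
Attach a regular tetrahedron (V=4, E=6, F=4) along a 3-gon: merge 3 vertices and 3 edges, delete both glued faces → V=15, E=31, F=18.
Check: V − E + F = 15 − 31 + 18 = 2.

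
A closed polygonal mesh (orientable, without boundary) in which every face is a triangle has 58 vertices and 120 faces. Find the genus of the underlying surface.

Every face is a triangle, so 2E = 3·120 = 360, giving E = 180.
χ = V − E + F = 58 − 180 + 120 = -2.
For a closed orientable surface χ = 2 − 2g, so g = (2 − (-2))/2 = 2.

2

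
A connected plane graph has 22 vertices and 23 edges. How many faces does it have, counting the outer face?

Euler's formula for a connected plane graph: V − E + F = 2, so F = 2 − 22 + 23 = 3.

3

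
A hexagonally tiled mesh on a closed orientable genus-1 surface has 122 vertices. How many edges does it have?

183

χ = 2 − 2·1 = 0, and every face is a hexagon so 6F = 2E.
V − E + F = 0 with E = 6F/2 gives 122 − (6/2 − 1)·F = 0, so F = 61 and E = 183.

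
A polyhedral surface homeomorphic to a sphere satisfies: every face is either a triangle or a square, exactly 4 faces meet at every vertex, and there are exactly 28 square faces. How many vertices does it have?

34

Let x be the number of triangles; then F = 28 + x.
Edge–face incidences: 2E = 4·28 + 3·x = 112 + 3x.
Every vertex has degree 4, so 4V = 2E.
Euler: V − E + F = 2 ⇒ (2E)/4 − E + (28 + x) = 2.
Multiply by 8: 2·(2E) − 4·(2E) + 8·(28 + x) = 16, i.e. 224 + 8x − 2·(112 + 3x) = 16.
Collecting terms: 2x = 16, so x = 8.
Then 2E = 112 + 3·8 = 136, so E = 68, V = 2E/4 = 34, F = 28 + 8 = 36.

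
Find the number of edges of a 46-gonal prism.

A prism on an n-gon has two n-gon bases and n rectangular sides: V = 2·46 = 92, E = 3·46 = 138, F = 46 + 2 = 48.

138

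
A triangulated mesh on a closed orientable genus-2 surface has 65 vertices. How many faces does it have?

χ = 2 − 2·2 = -2, and every face is a triangle so 3F = 2E.
V − E + F = -2 with E = 3F/2 gives 65 − (3/2 − 1)·F = -2, so F = 134 and E = 201.

134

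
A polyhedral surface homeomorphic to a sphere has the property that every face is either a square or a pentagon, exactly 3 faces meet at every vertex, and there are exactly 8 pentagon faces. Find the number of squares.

Let x be the number of squares; then F = 8 + x.
Edge–face incidences: 2E = 5·8 + 4·x = 40 + 4x.
Every vertex has degree 3, so 3V = 2E.
Euler: V − E + F = 2 ⇒ (2E)/3 − E + (8 + x) = 2.
Multiply by 6: 2·(2E) − 3·(2E) + 6·(8 + x) = 12, i.e. 48 + 6x − (40 + 4x) = 12.
Collecting terms: 2x + 8 = 12, so 2x = 4, so x = 2.
Then 2E = 40 + 4·2 = 48, so E = 24, V = 2E/3 = 16, F = 8 + 2 = 10.

2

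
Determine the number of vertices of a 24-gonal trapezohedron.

50

The n-trapezohedron (dual of the n-antiprism) has V = 2·24 + 2 = 50, E = 4·24 = 96, F = 2·24 = 48.
Check: V − E + F = 50 − 96 + 48 = 2.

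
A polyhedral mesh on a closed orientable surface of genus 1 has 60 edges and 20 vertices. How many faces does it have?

For a closed orientable surface of genus 1, χ = 2 − 2·1 = 0.
F = 0 − V + E = 0 − 20 + 60 = 40.

40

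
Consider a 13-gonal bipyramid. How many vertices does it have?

15

A bipyramid over an n-gon has 2n triangular faces and n + 2 vertices: V = 13 + 2 = 15, E = 3·13 = 39, F = 2·13 = 26.
Check: V − E + F = 15 − 39 + 26 = 2.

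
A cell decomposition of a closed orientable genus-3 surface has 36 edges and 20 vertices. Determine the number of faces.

12

For a closed orientable surface of genus 3, χ = 2 − 2·3 = -4.
F = -4 − V + E = -4 − 20 + 36 = 12.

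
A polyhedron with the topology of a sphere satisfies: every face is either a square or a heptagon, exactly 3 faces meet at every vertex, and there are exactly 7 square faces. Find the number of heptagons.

2

Let x be the number of heptagons; then F = 7 + x.
Edge–face incidences: 2E = 4·7 + 7·x = 28 + 7x.
Every vertex has degree 3, so 3V = 2E.
Euler: V − E + F = 2 ⇒ (2E)/3 − E + (7 + x) = 2.
Multiply by 6: 2·(2E) − 3·(2E) + 6·(7 + x) = 12, i.e. 42 + 6x − (28 + 7x) = 12.
Collecting terms: −x + 14 = 12, so −x = −2, so x = 2.
Then 2E = 28 + 7·2 = 42, so E = 21, V = 2E/3 = 14, F = 7 + 2 = 9.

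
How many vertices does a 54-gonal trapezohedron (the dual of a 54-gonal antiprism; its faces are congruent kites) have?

The n-trapezohedron (dual of the n-antiprism) has V = 2·54 + 2 = 110, E = 4·54 = 216, F = 2·54 = 108.
Check: V − E + F = 110 − 216 + 108 = 2.

110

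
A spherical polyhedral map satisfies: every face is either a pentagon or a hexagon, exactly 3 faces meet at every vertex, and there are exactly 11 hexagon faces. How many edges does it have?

Let x be the number of pentagons; then F = 11 + x.
Edge–face incidences: 2E = 6·11 + 5·x = 66 + 5x.
Every vertex has degree 3, so 3V = 2E.
Euler: V − E + F = 2 ⇒ (2E)/3 − E + (11 + x) = 2.
Multiply by 6: 2·(2E) − 3·(2E) + 6·(11 + x) = 12, i.e. 66 + 6x − (66 + 5x) = 12.
Collecting terms: x = 12.
Then 2E = 66 + 5·12 = 126, so E = 63, V = 2E/3 = 42, F = 11 + 12 = 23.

63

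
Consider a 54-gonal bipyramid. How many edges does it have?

162

A bipyramid over an n-gon has 2n triangular faces and n + 2 vertices: V = 54 + 2 = 56, E = 3·54 = 162, F = 2·54 = 108.
Check: V − E + F = 56 − 162 + 108 = 2.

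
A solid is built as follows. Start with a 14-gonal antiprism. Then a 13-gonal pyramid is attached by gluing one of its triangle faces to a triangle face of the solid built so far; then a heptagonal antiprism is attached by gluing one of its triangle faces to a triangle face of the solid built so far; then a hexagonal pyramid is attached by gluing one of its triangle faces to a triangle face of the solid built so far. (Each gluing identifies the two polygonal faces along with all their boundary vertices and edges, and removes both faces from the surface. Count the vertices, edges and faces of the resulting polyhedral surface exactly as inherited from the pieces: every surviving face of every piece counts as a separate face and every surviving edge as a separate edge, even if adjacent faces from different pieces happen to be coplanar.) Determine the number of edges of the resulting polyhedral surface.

A 14-gonal antiprism: V=28, E=56, F=30.
Attach a 13-gonal pyramid (V=14, E=26, F=14) along a 3-gon: merge 3 vertices and 3 edges, delete both glued faces → V=39, E=79, F=42.
Attach a heptagonal antiprism (V=14, E=28, F=16) along a 3-gon: merge 3 vertices and 3 edges, delete both glued faces → V=50, E=104, F=56.
Attach a hexagonal pyramid (V=7, E=12, F=7) along a 3-gon: merge 3 vertices and 3 edges, delete both glued faces → V=54, E=113, F=61.
Check: V − E + F = 54 − 113 + 61 = 2.

113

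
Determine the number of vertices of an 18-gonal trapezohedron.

38

The n-trapezohedron (dual of the n-antiprism) has V = 2·18 + 2 = 38, E = 4·18 = 72, F = 2·18 = 36.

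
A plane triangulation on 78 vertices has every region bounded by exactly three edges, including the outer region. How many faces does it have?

152

In a plane triangulation 3F = 2E and V − E + F = 2, so F = 2V − 4 = 2·78 − 4 = 152.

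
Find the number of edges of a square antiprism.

16

An antiprism on an n-gon has two n-gon caps and 2n triangles: V = 2·4 = 8, E = 4·4 = 16, F = 2·4 + 2 = 10.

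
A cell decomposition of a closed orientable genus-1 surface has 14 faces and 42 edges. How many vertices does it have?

28

For a closed orientable surface of genus 1, χ = 2 − 2·1 = 0.
V = 0 + E − F = 0 + 42 − 14 = 28.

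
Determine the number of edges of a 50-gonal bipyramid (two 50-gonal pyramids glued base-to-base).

150

A bipyramid over an n-gon has 2n triangular faces and n + 2 vertices: V = 50 + 2 = 52, E = 3·50 = 150, F = 2·50 = 100.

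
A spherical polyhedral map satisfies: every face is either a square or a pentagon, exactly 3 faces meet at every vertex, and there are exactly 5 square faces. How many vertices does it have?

10

Let x be the number of pentagons; then F = 5 + x.
Edge–face incidences: 2E = 4·5 + 5·x = 20 + 5x.
Every vertex has degree 3, so 3V = 2E.
Euler: V − E + F = 2 ⇒ (2E)/3 − E + (5 + x) = 2.
Multiply by 6: 2·(2E) − 3·(2E) + 6·(5 + x) = 12, i.e. 30 + 6x − (20 + 5x) = 12.
Collecting terms: x + 10 = 12, so x = 2.
Then 2E = 20 + 5·2 = 30, so E = 15, V = 2E/3 = 10, F = 5 + 2 = 7.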